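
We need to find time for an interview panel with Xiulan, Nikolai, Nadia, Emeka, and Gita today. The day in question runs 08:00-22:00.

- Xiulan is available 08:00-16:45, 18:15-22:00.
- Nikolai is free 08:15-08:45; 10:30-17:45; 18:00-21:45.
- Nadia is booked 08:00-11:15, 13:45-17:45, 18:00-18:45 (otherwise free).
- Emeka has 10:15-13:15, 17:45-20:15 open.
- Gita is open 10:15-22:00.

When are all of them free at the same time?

11:15-13:15, 18:45-20:15

Xiulan free: 08:00-16:45, 18:15-22:00.
Nikolai free: 08:15-08:45, 10:30-17:45, 18:00-21:45.
Nadia free: 11:15-13:45, 17:45-18:00, 18:45-22:00 (invert busy blocks within the working day).
Emeka free: 10:15-13:15, 17:45-20:15.
Gita free: 10:15-22:00.
Xiulan ∩ Nikolai: 08:15-08:45, 10:30-16:45, 18:15-21:45.
Xiulan ∩ Nikolai ∩ Nadia: 11:15-13:45, 18:45-21:45.
Xiulan ∩ Nikolai ∩ Nadia ∩ Emeka: 11:15-13:15, 18:45-20:15.
Xiulan ∩ Nikolai ∩ Nadia ∩ Emeka ∩ Gita: 11:15-13:15, 18:45-20:15.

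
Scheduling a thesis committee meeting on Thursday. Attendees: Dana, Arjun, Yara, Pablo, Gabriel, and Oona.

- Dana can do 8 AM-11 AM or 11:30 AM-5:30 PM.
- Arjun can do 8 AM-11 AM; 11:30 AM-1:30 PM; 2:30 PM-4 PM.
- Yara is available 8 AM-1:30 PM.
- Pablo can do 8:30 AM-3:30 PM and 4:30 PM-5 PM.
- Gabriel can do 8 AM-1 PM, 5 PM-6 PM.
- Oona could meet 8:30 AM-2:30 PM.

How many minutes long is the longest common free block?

150

Dana ∩ Arjun: 08:00-11:00, 11:30-13:30, 14:30-16:00.
Dana ∩ Arjun ∩ Yara: 08:00-11:00, 11:30-13:30.
Dana ∩ Arjun ∩ Yara ∩ Pablo: 08:30-11:00, 11:30-13:30.
Dana ∩ Arjun ∩ Yara ∩ Pablo ∩ Gabriel: 08:30-11:00, 11:30-13:00.
Dana ∩ Arjun ∩ Yara ∩ Pablo ∩ Gabriel ∩ Oona: 08:30-11:00, 11:30-13:00.
So the common availability across everyone is 08:30-11:00, 11:30-13:00.
The longest is 08:30-11:00 at 150 minutes.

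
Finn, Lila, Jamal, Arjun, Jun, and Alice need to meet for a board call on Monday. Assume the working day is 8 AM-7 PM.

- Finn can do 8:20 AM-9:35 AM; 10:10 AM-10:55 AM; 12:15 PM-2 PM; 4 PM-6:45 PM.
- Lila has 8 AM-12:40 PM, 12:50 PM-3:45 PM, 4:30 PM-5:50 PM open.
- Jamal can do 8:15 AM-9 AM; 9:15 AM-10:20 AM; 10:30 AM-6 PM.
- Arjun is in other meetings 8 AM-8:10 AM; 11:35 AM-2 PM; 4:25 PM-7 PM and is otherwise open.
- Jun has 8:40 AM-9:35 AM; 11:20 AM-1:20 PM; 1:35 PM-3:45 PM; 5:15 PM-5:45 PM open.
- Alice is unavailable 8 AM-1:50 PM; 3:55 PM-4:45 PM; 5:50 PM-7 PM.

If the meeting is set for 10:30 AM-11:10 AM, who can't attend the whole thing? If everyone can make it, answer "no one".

Finn free: 08:20-09:35, 10:10-10:55, 12:15-14:00, 16:00-18:45.
Lila free: 08:00-12:40, 12:50-15:45, 16:30-17:50.
Jamal free: 08:15-09:00, 09:15-10:20, 10:30-18:00.
Arjun free: 08:10-11:35, 14:00-16:25 (invert busy blocks within the working day).
Jun free: 08:40-09:35, 11:20-13:20, 13:35-15:45, 17:15-17:45.
Alice free: 13:50-15:55, 16:45-17:50 (invert busy blocks within the working day).
Finn: not fully free for 10:30-11:10. Lila: free for 10:30-11:10. Jamal: free for 10:30-11:10. Arjun: free for 10:30-11:10. Jun: not fully free for 10:30-11:10. Alice: not fully free for 10:30-11:10.

Alice, Finn, Jun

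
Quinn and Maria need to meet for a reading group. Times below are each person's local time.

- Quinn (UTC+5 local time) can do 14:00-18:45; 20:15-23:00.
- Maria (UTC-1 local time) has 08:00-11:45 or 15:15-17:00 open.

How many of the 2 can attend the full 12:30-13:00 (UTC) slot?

1

Quinn in UTC: 09:00-13:45, 15:15-18:00 (subtract 5h to convert from UTC+5).
Maria in UTC: 09:00-12:45, 16:15-18:00 (add 1h to convert from UTC-1).
Quinn can make the full 12:30-13:00 slot — that's 1.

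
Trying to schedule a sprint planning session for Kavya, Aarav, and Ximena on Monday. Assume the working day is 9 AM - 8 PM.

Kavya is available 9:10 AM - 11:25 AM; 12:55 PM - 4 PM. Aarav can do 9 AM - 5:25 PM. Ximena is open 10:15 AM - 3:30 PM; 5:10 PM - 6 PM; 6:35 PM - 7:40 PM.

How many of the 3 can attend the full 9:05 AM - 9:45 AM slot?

Aarav can make the full 09:05-09:45 slot — that's 1.

1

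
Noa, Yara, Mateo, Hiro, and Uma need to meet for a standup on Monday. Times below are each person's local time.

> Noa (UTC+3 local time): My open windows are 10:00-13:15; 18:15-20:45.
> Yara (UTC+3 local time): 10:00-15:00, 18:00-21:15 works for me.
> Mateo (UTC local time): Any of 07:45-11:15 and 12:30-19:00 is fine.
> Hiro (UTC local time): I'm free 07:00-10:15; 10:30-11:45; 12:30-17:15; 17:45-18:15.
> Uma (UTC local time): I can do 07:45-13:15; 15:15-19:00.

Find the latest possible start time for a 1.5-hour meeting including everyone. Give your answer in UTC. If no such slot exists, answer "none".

15:45

Noa in UTC: 07:00-10:15, 15:15-17:45 (subtract 3h to convert from UTC+3).
Yara in UTC: 07:00-12:00, 15:00-18:15 (subtract 3h to convert from UTC+3).
Mateo in UTC: 07:45-11:15, 12:30-19:00.
Hiro in UTC: 07:00-10:15, 10:30-11:45, 12:30-17:15, 17:45-18:15.
Uma in UTC: 07:45-13:15, 15:15-19:00.
Noa ∩ Yara: 07:00-10:15, 15:15-17:45.
Noa ∩ Yara ∩ Mateo: 07:45-10:15, 15:15-17:45.
Noa ∩ Yara ∩ Mateo ∩ Hiro: 07:45-10:15, 15:15-17:15.
Noa ∩ Yara ∩ Mateo ∩ Hiro ∩ Uma: 07:45-10:15, 15:15-17:15.
Those are the intersection windows.
The last common window of at least 90 minutes is 15:15-17:15; a 90-minute meeting can start as late as 15:45 and still end by 17:15.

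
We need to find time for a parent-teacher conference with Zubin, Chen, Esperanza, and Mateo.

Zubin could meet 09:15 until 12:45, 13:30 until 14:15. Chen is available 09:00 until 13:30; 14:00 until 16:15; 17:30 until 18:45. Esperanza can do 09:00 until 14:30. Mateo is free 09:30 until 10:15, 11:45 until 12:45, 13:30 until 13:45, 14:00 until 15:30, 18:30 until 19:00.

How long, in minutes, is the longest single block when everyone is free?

Zubin ∩ Chen: 09:15-12:45, 14:00-14:15.
Zubin ∩ Chen ∩ Esperanza: 09:15-12:45, 14:00-14:15.
Zubin ∩ Chen ∩ Esperanza ∩ Mateo: 09:30-10:15, 11:45-12:45, 14:00-14:15.
The longest is 11:45-12:45 at 60 minutes.

60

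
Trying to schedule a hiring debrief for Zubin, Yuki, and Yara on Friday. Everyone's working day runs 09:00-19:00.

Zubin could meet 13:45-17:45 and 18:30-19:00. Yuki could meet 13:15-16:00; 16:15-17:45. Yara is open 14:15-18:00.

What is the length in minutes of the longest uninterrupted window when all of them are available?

105

Zubin ∩ Yuki: 13:45-16:00, 16:15-17:45.
Zubin ∩ Yuki ∩ Yara: 14:15-16:00, 16:15-17:45.
Those are the intersection windows.
The longest is 14:15-16:00 at 105 minutes.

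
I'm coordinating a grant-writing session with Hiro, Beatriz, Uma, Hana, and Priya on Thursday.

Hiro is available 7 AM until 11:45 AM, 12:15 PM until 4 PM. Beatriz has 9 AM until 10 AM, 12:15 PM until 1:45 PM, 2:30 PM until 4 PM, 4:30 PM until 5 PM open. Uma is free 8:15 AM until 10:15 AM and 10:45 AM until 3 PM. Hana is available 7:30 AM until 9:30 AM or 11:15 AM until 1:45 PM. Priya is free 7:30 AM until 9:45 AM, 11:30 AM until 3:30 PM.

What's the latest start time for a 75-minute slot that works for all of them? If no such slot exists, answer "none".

Hiro ∩ Beatriz: 09:00-10:00, 12:15-13:45, 14:30-16:00.
Hiro ∩ Beatriz ∩ Uma: 09:00-10:00, 12:15-13:45, 14:30-15:00.
Hiro ∩ Beatriz ∩ Uma ∩ Hana: 09:00-09:30, 12:15-13:45.
Hiro ∩ Beatriz ∩ Uma ∩ Hana ∩ Priya: 09:00-09:30, 12:15-13:45.
Those are the intersection windows.
The last common window of at least 75 minutes is 12:15-13:45; a 75-minute meeting can start as late as 12:30 and still end by 13:45.

12:30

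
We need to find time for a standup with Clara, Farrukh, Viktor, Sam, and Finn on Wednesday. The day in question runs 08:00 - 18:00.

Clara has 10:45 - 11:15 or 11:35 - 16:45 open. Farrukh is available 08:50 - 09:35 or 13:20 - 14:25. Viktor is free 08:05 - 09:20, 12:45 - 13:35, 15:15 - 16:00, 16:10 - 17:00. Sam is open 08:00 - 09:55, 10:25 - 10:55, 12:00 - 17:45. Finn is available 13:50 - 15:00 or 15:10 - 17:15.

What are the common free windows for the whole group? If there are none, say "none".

none

Clara ∩ Farrukh: 13:20-14:25.
Clara ∩ Farrukh ∩ Viktor: 13:20-13:35.
Clara ∩ Farrukh ∩ Viktor ∩ Sam: 13:20-13:35.
Clara ∩ Farrukh ∩ Viktor ∩ Sam ∩ Finn: ∅.
There is no time when everyone is free.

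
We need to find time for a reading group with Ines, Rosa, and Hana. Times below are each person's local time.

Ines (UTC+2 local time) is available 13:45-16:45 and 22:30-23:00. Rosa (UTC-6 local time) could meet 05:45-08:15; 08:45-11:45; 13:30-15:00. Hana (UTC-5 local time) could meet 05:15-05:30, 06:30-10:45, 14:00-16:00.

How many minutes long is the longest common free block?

150

Ines in UTC: 11:45-14:45, 20:30-21:00 (subtract 2h to convert from UTC+2).
Rosa in UTC: 11:45-14:15, 14:45-17:45, 19:30-21:00 (add 6h to convert from UTC-6).
Hana in UTC: 10:15-10:30, 11:30-15:45, 19:00-21:00 (add 5h to convert from UTC-5).
Ines ∩ Rosa: 11:45-14:15, 20:30-21:00.
Ines ∩ Rosa ∩ Hana: 11:45-14:15, 20:30-21:00.
So the common availability across everyone is 11:45-14:15, 20:30-21:00.
The longest is 11:45-14:15 at 150 minutes.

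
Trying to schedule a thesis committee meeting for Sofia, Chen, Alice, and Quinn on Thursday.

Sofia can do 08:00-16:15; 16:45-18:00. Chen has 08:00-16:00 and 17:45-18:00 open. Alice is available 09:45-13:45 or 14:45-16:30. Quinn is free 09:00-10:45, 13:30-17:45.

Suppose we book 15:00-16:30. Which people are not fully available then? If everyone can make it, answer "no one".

Sofia: not fully free for 15:00-16:30. Chen: not fully free for 15:00-16:30. Alice: free for 15:00-16:30. Quinn: free for 15:00-16:30.

Chen, Sofia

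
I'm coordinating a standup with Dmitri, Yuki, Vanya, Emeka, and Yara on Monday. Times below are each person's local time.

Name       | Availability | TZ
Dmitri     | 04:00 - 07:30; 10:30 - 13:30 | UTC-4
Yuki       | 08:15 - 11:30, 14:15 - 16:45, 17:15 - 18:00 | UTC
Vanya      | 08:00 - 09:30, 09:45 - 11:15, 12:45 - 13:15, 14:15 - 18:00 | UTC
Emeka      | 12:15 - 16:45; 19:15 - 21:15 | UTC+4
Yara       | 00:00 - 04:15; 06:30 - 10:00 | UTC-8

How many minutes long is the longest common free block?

90

Dmitri in UTC: 08:00-11:30, 14:30-17:30 (add 4h to convert from UTC-4).
Yuki in UTC: 08:15-11:30, 14:15-16:45, 17:15-18:00.
Vanya in UTC: 08:00-09:30, 09:45-11:15, 12:45-13:15, 14:15-18:00.
Emeka in UTC: 08:15-12:45, 15:15-17:15 (subtract 4h to convert from UTC+4).
Yara in UTC: 08:00-12:15, 14:30-18:00 (add 8h to convert from UTC-8).
Dmitri ∩ Yuki: 08:15-11:30, 14:30-16:45, 17:15-17:30.
Dmitri ∩ Yuki ∩ Vanya: 08:15-09:30, 09:45-11:15, 14:30-16:45, 17:15-17:30.
Dmitri ∩ Yuki ∩ Vanya ∩ Emeka: 08:15-09:30, 09:45-11:15, 15:15-16:45.
Dmitri ∩ Yuki ∩ Vanya ∩ Emeka ∩ Yara: 08:15-09:30, 09:45-11:15, 15:15-16:45.
The longest is 09:45-11:15 at 90 minutes.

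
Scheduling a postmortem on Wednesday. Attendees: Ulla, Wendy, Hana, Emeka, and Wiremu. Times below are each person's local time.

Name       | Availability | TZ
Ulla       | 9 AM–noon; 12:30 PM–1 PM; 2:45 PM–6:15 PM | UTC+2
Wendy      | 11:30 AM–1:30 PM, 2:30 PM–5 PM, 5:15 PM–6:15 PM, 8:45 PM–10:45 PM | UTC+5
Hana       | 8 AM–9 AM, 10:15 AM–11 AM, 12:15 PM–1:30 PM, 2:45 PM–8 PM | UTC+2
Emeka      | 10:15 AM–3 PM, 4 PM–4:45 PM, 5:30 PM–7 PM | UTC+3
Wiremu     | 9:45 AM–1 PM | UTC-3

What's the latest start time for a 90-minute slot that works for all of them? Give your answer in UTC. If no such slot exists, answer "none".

Ulla in UTC: 07:00-10:00, 10:30-11:00, 12:45-16:15 (subtract 2h to convert from UTC+2).
Wendy in UTC: 06:30-08:30, 09:30-12:00, 12:15-13:15, 15:45-17:45 (subtract 5h to convert from UTC+5).
Hana in UTC: 06:00-07:00, 08:15-09:00, 10:15-11:30, 12:45-18:00 (subtract 2h to convert from UTC+2).
Emeka in UTC: 07:15-12:00, 13:00-13:45, 14:30-16:00 (subtract 3h to convert from UTC+3).
Wiremu in UTC: 12:45-16:00 (add 3h to convert from UTC-3).
Ulla ∩ Wendy: 07:00-08:30, 09:30-10:00, 10:30-11:00, 12:45-13:15, 15:45-16:15.
Ulla ∩ Wendy ∩ Hana: 08:15-08:30, 10:30-11:00, 12:45-13:15, 15:45-16:15.
Ulla ∩ Wendy ∩ Hana ∩ Emeka: 08:15-08:30, 10:30-11:00, 13:00-13:15, 15:45-16:00.
Ulla ∩ Wendy ∩ Hana ∩ Emeka ∩ Wiremu: 13:00-13:15, 15:45-16:00.
No common window is at least 90 minutes long.

none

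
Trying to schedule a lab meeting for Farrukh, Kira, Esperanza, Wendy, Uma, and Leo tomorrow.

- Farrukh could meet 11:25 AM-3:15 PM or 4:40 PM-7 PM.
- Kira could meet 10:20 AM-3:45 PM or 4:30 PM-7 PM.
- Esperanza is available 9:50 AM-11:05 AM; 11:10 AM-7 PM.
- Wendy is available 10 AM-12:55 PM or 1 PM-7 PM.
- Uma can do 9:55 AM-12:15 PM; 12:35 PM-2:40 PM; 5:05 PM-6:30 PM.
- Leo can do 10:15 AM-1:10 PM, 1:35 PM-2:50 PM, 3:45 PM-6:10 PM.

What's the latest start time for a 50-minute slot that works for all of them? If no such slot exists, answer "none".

Farrukh ∩ Kira: 11:25-15:15, 16:40-19:00.
Farrukh ∩ Kira ∩ Esperanza: 11:25-15:15, 16:40-19:00.
Farrukh ∩ Kira ∩ Esperanza ∩ Wendy: 11:25-12:55, 13:00-15:15, 16:40-19:00.
Farrukh ∩ Kira ∩ Esperanza ∩ Wendy ∩ Uma: 11:25-12:15, 12:35-12:55, 13:00-14:40, 17:05-18:30.
Farrukh ∩ Kira ∩ Esperanza ∩ Wendy ∩ Uma ∩ Leo: 11:25-12:15, 12:35-12:55, 13:00-13:10, 13:35-14:40, 17:05-18:10.
Those are the intersection windows.
The last common window of at least 50 minutes is 17:05-18:10; a 50-minute meeting can start as late as 17:20 and still end by 18:10.

17:20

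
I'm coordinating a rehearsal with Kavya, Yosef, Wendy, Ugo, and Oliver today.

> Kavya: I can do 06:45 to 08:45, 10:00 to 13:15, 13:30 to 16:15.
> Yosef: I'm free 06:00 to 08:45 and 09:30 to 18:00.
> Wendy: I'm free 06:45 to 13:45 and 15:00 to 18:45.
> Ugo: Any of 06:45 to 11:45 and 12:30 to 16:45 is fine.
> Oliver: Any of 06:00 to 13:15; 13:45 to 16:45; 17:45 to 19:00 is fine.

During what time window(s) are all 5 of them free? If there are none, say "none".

06:45-08:45, 10:00-11:45, 12:30-13:15, 15:00-16:15

Kavya ∩ Yosef: 06:45-08:45, 10:00-13:15, 13:30-16:15.
Kavya ∩ Yosef ∩ Wendy: 06:45-08:45, 10:00-13:15, 13:30-13:45, 15:00-16:15.
Kavya ∩ Yosef ∩ Wendy ∩ Ugo: 06:45-08:45, 10:00-11:45, 12:30-13:15, 13:30-13:45, 15:00-16:15.
Kavya ∩ Yosef ∩ Wendy ∩ Ugo ∩ Oliver: 06:45-08:45, 10:00-11:45, 12:30-13:15, 15:00-16:15.
Those are the intersection windows.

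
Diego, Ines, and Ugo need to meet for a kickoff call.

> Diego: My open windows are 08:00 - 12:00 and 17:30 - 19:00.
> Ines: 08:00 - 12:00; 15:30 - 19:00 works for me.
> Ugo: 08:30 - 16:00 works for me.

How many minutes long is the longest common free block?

210

Diego ∩ Ines: 08:00-12:00, 17:30-19:00.
Diego ∩ Ines ∩ Ugo: 08:30-12:00.
Those are the intersection windows.
The longest is 08:30-12:00 at 210 minutes.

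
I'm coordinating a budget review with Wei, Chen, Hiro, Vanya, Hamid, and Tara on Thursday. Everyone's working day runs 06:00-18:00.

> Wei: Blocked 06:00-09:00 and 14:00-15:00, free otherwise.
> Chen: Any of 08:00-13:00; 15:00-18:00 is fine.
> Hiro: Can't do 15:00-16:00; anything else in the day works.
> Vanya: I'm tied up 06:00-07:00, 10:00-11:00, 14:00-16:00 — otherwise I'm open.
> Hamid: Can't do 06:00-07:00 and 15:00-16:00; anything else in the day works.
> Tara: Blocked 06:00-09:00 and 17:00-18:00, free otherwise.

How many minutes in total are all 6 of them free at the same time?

Wei free: 09:00-14:00, 15:00-18:00 (invert busy blocks within the working day).
Chen free: 08:00-13:00, 15:00-18:00.
Hiro free: 06:00-15:00, 16:00-18:00 (invert busy blocks within the working day).
Vanya free: 07:00-10:00, 11:00-14:00, 16:00-18:00 (invert busy blocks within the working day).
Hamid free: 07:00-15:00, 16:00-18:00 (invert busy blocks within the working day).
Tara free: 09:00-17:00 (invert busy blocks within the working day).
Wei ∩ Chen: 09:00-13:00, 15:00-18:00.
Wei ∩ Chen ∩ Hiro: 09:00-13:00, 16:00-18:00.
Wei ∩ Chen ∩ Hiro ∩ Vanya: 09:00-10:00, 11:00-13:00, 16:00-18:00.
Wei ∩ Chen ∩ Hiro ∩ Vanya ∩ Hamid: 09:00-10:00, 11:00-13:00, 16:00-18:00.
Wei ∩ Chen ∩ Hiro ∩ Vanya ∩ Hamid ∩ Tara: 09:00-10:00, 11:00-13:00, 16:00-17:00.
So the common availability across everyone is 09:00-10:00, 11:00-13:00, 16:00-17:00.
Summing the common windows: 60 + 120 + 60 = 240 minutes.

240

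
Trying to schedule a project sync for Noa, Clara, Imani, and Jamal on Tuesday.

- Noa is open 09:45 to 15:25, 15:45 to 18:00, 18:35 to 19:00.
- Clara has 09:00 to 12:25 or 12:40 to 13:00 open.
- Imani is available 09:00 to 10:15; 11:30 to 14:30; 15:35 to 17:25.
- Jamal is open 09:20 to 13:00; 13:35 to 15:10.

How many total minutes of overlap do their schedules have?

Noa ∩ Clara: 09:45-12:25, 12:40-13:00.
Noa ∩ Clara ∩ Imani: 09:45-10:15, 11:30-12:25, 12:40-13:00.
Noa ∩ Clara ∩ Imani ∩ Jamal: 09:45-10:15, 11:30-12:25, 12:40-13:00.
Summing the common windows: 30 + 55 + 20 = 105 minutes.

105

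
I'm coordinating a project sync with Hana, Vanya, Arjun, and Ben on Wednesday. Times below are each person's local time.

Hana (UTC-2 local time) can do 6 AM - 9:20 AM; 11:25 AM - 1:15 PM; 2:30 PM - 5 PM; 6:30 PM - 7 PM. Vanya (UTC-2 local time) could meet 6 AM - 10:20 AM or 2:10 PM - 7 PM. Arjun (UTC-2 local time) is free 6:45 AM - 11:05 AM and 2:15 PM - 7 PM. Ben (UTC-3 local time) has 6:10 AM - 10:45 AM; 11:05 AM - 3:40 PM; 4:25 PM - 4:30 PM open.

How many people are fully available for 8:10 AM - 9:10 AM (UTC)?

2

Hana in UTC: 08:00-11:20, 13:25-15:15, 16:30-19:00, 20:30-21:00 (add 2h to convert from UTC-2).
Vanya in UTC: 08:00-12:20, 16:10-21:00 (add 2h to convert from UTC-2).
Arjun in UTC: 08:45-13:05, 16:15-21:00 (add 2h to convert from UTC-2).
Ben in UTC: 09:10-13:45, 14:05-18:40, 19:25-19:30 (add 3h to convert from UTC-3).
Hana and Vanya can make the full 08:10-09:10 slot — that's 2.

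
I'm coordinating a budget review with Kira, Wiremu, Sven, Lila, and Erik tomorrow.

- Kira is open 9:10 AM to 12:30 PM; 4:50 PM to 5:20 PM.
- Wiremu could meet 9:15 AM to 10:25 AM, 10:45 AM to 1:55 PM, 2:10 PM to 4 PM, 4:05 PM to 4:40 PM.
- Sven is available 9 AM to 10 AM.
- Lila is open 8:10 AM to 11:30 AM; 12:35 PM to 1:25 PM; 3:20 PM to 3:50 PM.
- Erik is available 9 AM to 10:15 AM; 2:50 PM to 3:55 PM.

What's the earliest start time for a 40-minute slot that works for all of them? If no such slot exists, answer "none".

09:15

Kira ∩ Wiremu: 09:15-10:25, 10:45-12:30.
Kira ∩ Wiremu ∩ Sven: 09:15-10:00.
Kira ∩ Wiremu ∩ Sven ∩ Lila: 09:15-10:00.
Kira ∩ Wiremu ∩ Sven ∩ Lila ∩ Erik: 09:15-10:00.
So the common availability across everyone is 09:15-10:00.
The first common window of at least 40 minutes is 09:15-10:00, so the earliest start is 09:15.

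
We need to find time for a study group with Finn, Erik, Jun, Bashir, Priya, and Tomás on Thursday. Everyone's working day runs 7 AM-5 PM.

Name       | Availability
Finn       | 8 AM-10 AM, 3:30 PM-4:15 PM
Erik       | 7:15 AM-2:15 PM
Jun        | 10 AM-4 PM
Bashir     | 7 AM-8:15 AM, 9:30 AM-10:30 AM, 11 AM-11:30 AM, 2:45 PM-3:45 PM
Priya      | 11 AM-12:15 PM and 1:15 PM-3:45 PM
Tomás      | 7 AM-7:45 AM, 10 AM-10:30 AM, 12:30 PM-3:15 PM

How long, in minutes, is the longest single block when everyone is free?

Finn ∩ Erik: 08:00-10:00.
Finn ∩ Erik ∩ Jun: ∅.
Finn ∩ Erik ∩ Jun ∩ Bashir: ∅.
Finn ∩ Erik ∩ Jun ∩ Bashir ∩ Priya: ∅.
Finn ∩ Erik ∩ Jun ∩ Bashir ∩ Priya ∩ Tomás: ∅.
There is no time when everyone is free.
No common window exists, so the longest block is 0 minutes.

0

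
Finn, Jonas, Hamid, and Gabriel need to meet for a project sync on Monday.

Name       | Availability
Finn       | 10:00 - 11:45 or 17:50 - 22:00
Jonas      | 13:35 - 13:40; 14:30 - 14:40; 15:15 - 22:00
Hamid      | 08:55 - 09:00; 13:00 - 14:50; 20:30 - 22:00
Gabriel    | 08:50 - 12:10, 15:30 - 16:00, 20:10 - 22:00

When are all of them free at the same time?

20:30-22:00

Finn ∩ Jonas: 17:50-22:00.
Finn ∩ Jonas ∩ Hamid: 20:30-22:00.
Finn ∩ Jonas ∩ Hamid ∩ Gabriel: 20:30-22:00.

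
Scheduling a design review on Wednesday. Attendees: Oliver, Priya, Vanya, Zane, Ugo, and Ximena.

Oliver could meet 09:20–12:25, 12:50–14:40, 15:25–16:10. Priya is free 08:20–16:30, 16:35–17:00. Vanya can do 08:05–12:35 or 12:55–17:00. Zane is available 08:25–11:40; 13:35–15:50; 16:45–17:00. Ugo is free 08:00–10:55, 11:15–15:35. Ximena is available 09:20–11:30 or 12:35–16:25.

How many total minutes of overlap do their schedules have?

185

Oliver ∩ Priya: 09:20-12:25, 12:50-14:40, 15:25-16:10.
Oliver ∩ Priya ∩ Vanya: 09:20-12:25, 12:55-14:40, 15:25-16:10.
Oliver ∩ Priya ∩ Vanya ∩ Zane: 09:20-11:40, 13:35-14:40, 15:25-15:50.
Oliver ∩ Priya ∩ Vanya ∩ Zane ∩ Ugo: 09:20-10:55, 11:15-11:40, 13:35-14:40, 15:25-15:35.
Oliver ∩ Priya ∩ Vanya ∩ Zane ∩ Ugo ∩ Ximena: 09:20-10:55, 11:15-11:30, 13:35-14:40, 15:25-15:35.
Summing the common windows: 95 + 15 + 65 + 10 = 185 minutes.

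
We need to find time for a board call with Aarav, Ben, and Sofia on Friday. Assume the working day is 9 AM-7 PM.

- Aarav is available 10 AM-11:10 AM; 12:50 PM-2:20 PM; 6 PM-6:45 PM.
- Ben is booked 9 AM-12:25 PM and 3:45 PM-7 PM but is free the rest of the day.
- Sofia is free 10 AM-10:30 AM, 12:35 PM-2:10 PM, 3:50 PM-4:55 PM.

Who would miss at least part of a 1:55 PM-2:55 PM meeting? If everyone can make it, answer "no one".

Aarav, Sofia

Aarav free: 10:00-11:10, 12:50-14:20, 18:00-18:45.
Ben free: 12:25-15:45 (invert busy blocks within the working day).
Sofia free: 10:00-10:30, 12:35-14:10, 15:50-16:55.
Aarav: not fully free for 13:55-14:55. Ben: free for 13:55-14:55. Sofia: not fully free for 13:55-14:55.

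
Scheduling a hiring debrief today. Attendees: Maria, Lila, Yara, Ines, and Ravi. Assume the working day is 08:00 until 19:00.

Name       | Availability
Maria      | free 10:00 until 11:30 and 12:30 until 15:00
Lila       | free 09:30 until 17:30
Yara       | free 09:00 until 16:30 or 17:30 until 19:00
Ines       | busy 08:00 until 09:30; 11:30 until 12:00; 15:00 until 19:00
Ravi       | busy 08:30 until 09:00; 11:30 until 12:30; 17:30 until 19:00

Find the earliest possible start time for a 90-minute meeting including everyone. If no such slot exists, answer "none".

10:00

Maria free: 10:00-11:30, 12:30-15:00.
Lila free: 09:30-17:30.
Yara free: 09:00-16:30, 17:30-19:00.
Ines free: 09:30-11:30, 12:00-15:00 (invert busy blocks within the working day).
Ravi free: 08:00-08:30, 09:00-11:30, 12:30-17:30 (invert busy blocks within the working day).
Maria ∩ Lila: 10:00-11:30, 12:30-15:00.
Maria ∩ Lila ∩ Yara: 10:00-11:30, 12:30-15:00.
Maria ∩ Lila ∩ Yara ∩ Ines: 10:00-11:30, 12:30-15:00.
Maria ∩ Lila ∩ Yara ∩ Ines ∩ Ravi: 10:00-11:30, 12:30-15:00.
So the common availability across everyone is 10:00-11:30, 12:30-15:00.
The first common window of at least 90 minutes is 10:00-11:30, so the earliest start is 10:00.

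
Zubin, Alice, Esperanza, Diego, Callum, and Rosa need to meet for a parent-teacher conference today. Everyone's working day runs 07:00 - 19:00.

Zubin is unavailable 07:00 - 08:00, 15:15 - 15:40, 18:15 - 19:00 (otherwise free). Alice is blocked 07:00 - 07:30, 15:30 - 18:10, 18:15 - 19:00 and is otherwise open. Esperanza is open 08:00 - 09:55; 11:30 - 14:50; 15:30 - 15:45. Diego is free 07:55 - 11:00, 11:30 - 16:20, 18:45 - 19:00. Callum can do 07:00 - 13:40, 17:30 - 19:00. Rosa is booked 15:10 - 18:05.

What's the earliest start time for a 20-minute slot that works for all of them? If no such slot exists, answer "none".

Zubin free: 08:00-15:15, 15:40-18:15 (invert busy blocks within the working day).
Alice free: 07:30-15:30, 18:10-18:15 (invert busy blocks within the working day).
Esperanza free: 08:00-09:55, 11:30-14:50, 15:30-15:45.
Diego free: 07:55-11:00, 11:30-16:20, 18:45-19:00.
Callum free: 07:00-13:40, 17:30-19:00.
Rosa free: 07:00-15:10, 18:05-19:00 (invert busy blocks within the working day).
Zubin ∩ Alice: 08:00-15:15, 18:10-18:15.
Zubin ∩ Alice ∩ Esperanza: 08:00-09:55, 11:30-14:50.
Zubin ∩ Alice ∩ Esperanza ∩ Diego: 08:00-09:55, 11:30-14:50.
Zubin ∩ Alice ∩ Esperanza ∩ Diego ∩ Callum: 08:00-09:55, 11:30-13:40.
Zubin ∩ Alice ∩ Esperanza ∩ Diego ∩ Callum ∩ Rosa: 08:00-09:55, 11:30-13:40.
The first common window of at least 20 minutes is 08:00-09:55, so the earliest start is 08:00.

08:00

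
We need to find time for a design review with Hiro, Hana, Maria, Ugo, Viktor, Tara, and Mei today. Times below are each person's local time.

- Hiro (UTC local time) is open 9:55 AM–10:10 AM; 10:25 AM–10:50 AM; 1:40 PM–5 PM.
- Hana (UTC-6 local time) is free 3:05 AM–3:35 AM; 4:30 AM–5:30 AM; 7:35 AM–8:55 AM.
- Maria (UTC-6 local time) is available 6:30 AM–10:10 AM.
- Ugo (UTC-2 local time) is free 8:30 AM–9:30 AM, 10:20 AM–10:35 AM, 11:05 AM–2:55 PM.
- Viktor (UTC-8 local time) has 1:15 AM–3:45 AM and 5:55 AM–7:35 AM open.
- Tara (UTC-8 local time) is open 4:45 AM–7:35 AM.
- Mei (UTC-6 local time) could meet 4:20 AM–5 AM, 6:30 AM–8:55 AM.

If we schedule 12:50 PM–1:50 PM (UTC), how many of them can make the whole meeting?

Hiro in UTC: 09:55-10:10, 10:25-10:50, 13:40-17:00.
Hana in UTC: 09:05-09:35, 10:30-11:30, 13:35-14:55 (add 6h to convert from UTC-6).
Maria in UTC: 12:30-16:10 (add 6h to convert from UTC-6).
Ugo in UTC: 10:30-11:30, 12:20-12:35, 13:05-16:55 (add 2h to convert from UTC-2).
Viktor in UTC: 09:15-11:45, 13:55-15:35 (add 8h to convert from UTC-8).
Tara in UTC: 12:45-15:35 (add 8h to convert from UTC-8).
Mei in UTC: 10:20-11:00, 12:30-14:55 (add 6h to convert from UTC-6).
Maria, Tara, and Mei can make the full 12:50-13:50 slot — that's 3.

3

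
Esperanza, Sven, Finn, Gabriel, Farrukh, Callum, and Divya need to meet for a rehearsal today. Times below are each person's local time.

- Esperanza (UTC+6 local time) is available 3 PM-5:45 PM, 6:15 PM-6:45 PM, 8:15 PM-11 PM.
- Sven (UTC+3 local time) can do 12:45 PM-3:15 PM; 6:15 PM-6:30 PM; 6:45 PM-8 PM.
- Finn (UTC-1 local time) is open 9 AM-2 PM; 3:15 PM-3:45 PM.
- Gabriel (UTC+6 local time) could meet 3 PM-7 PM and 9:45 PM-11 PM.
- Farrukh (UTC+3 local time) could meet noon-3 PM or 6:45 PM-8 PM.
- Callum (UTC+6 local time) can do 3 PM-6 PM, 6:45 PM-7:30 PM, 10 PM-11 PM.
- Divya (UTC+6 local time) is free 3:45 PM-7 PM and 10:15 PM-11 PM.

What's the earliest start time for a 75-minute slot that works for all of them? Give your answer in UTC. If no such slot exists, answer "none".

Esperanza in UTC: 09:00-11:45, 12:15-12:45, 14:15-17:00 (subtract 6h to convert from UTC+6).
Sven in UTC: 09:45-12:15, 15:15-15:30, 15:45-17:00 (subtract 3h to convert from UTC+3).
Finn in UTC: 10:00-15:00, 16:15-16:45 (add 1h to convert from UTC-1).
Gabriel in UTC: 09:00-13:00, 15:45-17:00 (subtract 6h to convert from UTC+6).
Farrukh in UTC: 09:00-12:00, 15:45-17:00 (subtract 3h to convert from UTC+3).
Callum in UTC: 09:00-12:00, 12:45-13:30, 16:00-17:00 (subtract 6h to convert from UTC+6).
Divya in UTC: 09:45-13:00, 16:15-17:00 (subtract 6h to convert from UTC+6).
Esperanza ∩ Sven: 09:45-11:45, 15:15-15:30, 15:45-17:00.
Esperanza ∩ Sven ∩ Finn: 10:00-11:45, 16:15-16:45.
Esperanza ∩ Sven ∩ Finn ∩ Gabriel: 10:00-11:45, 16:15-16:45.
Esperanza ∩ Sven ∩ Finn ∩ Gabriel ∩ Farrukh: 10:00-11:45, 16:15-16:45.
Esperanza ∩ Sven ∩ Finn ∩ Gabriel ∩ Farrukh ∩ Callum: 10:00-11:45, 16:15-16:45.
Esperanza ∩ Sven ∩ Finn ∩ Gabriel ∩ Farrukh ∩ Callum ∩ Divya: 10:00-11:45, 16:15-16:45.
The first common window of at least 75 minutes is 10:00-11:45, so the earliest start is 10:00.

10:00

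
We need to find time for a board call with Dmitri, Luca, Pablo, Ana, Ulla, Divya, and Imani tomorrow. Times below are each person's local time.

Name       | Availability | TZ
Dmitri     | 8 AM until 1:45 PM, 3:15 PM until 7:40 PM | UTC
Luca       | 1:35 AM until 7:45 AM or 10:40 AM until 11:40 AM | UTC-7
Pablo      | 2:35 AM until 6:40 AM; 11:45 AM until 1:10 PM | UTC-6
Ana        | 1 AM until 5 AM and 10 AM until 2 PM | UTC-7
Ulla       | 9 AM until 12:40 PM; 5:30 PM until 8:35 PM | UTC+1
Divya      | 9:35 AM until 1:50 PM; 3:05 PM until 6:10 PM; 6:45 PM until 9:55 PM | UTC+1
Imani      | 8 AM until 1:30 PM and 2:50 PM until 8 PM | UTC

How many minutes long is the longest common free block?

Dmitri in UTC: 08:00-13:45, 15:15-19:40.
Luca in UTC: 08:35-14:45, 17:40-18:40 (add 7h to convert from UTC-7).
Pablo in UTC: 08:35-12:40, 17:45-19:10 (add 6h to convert from UTC-6).
Ana in UTC: 08:00-12:00, 17:00-21:00 (add 7h to convert from UTC-7).
Ulla in UTC: 08:00-11:40, 16:30-19:35 (subtract 1h to convert from UTC+1).
Divya in UTC: 08:35-12:50, 14:05-17:10, 17:45-20:55 (subtract 1h to convert from UTC+1).
Imani in UTC: 08:00-13:30, 14:50-20:00.
Dmitri ∩ Luca: 08:35-13:45, 17:40-18:40.
Dmitri ∩ Luca ∩ Pablo: 08:35-12:40, 17:45-18:40.
Dmitri ∩ Luca ∩ Pablo ∩ Ana: 08:35-12:00, 17:45-18:40.
Dmitri ∩ Luca ∩ Pablo ∩ Ana ∩ Ulla: 08:35-11:40, 17:45-18:40.
Dmitri ∩ Luca ∩ Pablo ∩ Ana ∩ Ulla ∩ Divya: 08:35-11:40, 17:45-18:40.
Dmitri ∩ Luca ∩ Pablo ∩ Ana ∩ Ulla ∩ Divya ∩ Imani: 08:35-11:40, 17:45-18:40.
So the common availability across everyone is 08:35-11:40, 17:45-18:40.
The longest is 08:35-11:40 at 185 minutes.

185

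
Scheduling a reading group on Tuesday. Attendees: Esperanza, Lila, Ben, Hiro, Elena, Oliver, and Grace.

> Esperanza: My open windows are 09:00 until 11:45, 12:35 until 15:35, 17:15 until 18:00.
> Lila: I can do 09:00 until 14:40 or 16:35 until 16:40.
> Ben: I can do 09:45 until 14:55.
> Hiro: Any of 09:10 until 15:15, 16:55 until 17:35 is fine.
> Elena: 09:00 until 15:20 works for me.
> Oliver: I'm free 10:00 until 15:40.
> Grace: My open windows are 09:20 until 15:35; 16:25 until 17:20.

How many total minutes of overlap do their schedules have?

Esperanza ∩ Lila: 09:00-11:45, 12:35-14:40.
Esperanza ∩ Lila ∩ Ben: 09:45-11:45, 12:35-14:40.
Esperanza ∩ Lila ∩ Ben ∩ Hiro: 09:45-11:45, 12:35-14:40.
Esperanza ∩ Lila ∩ Ben ∩ Hiro ∩ Elena: 09:45-11:45, 12:35-14:40.
Esperanza ∩ Lila ∩ Ben ∩ Hiro ∩ Elena ∩ Oliver: 10:00-11:45, 12:35-14:40.
Esperanza ∩ Lila ∩ Ben ∩ Hiro ∩ Elena ∩ Oliver ∩ Grace: 10:00-11:45, 12:35-14:40.
Summing the common windows: 105 + 125 = 230 minutes.

230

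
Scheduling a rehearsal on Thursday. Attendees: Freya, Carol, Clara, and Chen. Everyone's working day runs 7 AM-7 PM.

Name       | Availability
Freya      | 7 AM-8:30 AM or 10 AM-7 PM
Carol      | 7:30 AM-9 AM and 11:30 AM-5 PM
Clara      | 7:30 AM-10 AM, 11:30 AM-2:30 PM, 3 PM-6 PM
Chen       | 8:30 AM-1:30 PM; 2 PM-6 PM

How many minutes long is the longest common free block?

120

Freya ∩ Carol: 07:30-08:30, 11:30-17:00.
Freya ∩ Carol ∩ Clara: 07:30-08:30, 11:30-14:30, 15:00-17:00.
Freya ∩ Carol ∩ Clara ∩ Chen: 11:30-13:30, 14:00-14:30, 15:00-17:00.
The longest is 11:30-13:30 at 120 minutes.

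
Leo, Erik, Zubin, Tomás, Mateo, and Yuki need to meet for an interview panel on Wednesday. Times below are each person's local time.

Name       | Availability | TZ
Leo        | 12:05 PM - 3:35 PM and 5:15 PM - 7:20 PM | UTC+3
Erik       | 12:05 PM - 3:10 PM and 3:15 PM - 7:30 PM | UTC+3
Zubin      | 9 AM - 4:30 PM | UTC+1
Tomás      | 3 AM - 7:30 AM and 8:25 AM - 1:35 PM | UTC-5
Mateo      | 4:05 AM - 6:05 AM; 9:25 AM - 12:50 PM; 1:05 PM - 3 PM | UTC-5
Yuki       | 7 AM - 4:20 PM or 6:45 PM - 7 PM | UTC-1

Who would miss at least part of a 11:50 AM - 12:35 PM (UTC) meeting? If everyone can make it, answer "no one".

Leo in UTC: 09:05-12:35, 14:15-16:20 (subtract 3h to convert from UTC+3).
Erik in UTC: 09:05-12:10, 12:15-16:30 (subtract 3h to convert from UTC+3).
Zubin in UTC: 08:00-15:30 (subtract 1h to convert from UTC+1).
Tomás in UTC: 08:00-12:30, 13:25-18:35 (add 5h to convert from UTC-5).
Mateo in UTC: 09:05-11:05, 14:25-17:50, 18:05-20:00 (add 5h to convert from UTC-5).
Yuki in UTC: 08:00-17:20, 19:45-20:00 (add 1h to convert from UTC-1).
Leo: free for 11:50-12:35. Erik: not fully free for 11:50-12:35. Zubin: free for 11:50-12:35. Tomás: not fully free for 11:50-12:35. Mateo: not fully free for 11:50-12:35. Yuki: free for 11:50-12:35.

Erik, Mateo, Tomás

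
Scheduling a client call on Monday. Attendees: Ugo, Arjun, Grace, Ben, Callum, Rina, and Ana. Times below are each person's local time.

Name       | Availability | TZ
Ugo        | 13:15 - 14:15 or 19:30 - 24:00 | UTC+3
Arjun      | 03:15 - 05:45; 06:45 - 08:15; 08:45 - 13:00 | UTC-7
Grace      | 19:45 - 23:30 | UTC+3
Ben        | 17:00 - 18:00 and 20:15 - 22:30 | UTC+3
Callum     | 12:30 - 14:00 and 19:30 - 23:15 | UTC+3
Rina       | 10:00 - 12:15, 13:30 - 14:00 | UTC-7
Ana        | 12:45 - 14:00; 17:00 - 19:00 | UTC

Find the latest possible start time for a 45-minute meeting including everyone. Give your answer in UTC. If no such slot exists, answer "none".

18:15

Ugo in UTC: 10:15-11:15, 16:30-21:00 (subtract 3h to convert from UTC+3).
Arjun in UTC: 10:15-12:45, 13:45-15:15, 15:45-20:00 (add 7h to convert from UTC-7).
Grace in UTC: 16:45-20:30 (subtract 3h to convert from UTC+3).
Ben in UTC: 14:00-15:00, 17:15-19:30 (subtract 3h to convert from UTC+3).
Callum in UTC: 09:30-11:00, 16:30-20:15 (subtract 3h to convert from UTC+3).
Rina in UTC: 17:00-19:15, 20:30-21:00 (add 7h to convert from UTC-7).
Ana in UTC: 12:45-14:00, 17:00-19:00.
Ugo ∩ Arjun: 10:15-11:15, 16:30-20:00.
Ugo ∩ Arjun ∩ Grace: 16:45-20:00.
Ugo ∩ Arjun ∩ Grace ∩ Ben: 17:15-19:30.
Ugo ∩ Arjun ∩ Grace ∩ Ben ∩ Callum: 17:15-19:30.
Ugo ∩ Arjun ∩ Grace ∩ Ben ∩ Callum ∩ Rina: 17:15-19:15.
Ugo ∩ Arjun ∩ Grace ∩ Ben ∩ Callum ∩ Rina ∩ Ana: 17:15-19:00.
So the common availability across everyone is 17:15-19:00.
The last common window of at least 45 minutes is 17:15-19:00; a 45-minute meeting can start as late as 18:15 and still end by 19:00.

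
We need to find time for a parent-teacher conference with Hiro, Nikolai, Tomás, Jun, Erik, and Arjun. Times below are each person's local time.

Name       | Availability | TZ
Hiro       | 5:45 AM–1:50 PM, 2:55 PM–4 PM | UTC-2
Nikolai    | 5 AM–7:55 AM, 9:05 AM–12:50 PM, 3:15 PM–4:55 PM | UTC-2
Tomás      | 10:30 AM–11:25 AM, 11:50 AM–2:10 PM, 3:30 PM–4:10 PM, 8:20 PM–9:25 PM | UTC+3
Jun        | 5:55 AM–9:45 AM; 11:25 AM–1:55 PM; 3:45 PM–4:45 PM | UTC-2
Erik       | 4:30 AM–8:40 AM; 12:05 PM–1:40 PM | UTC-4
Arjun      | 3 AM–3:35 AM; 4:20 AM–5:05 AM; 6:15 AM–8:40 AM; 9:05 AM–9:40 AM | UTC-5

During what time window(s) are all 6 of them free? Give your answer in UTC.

Hiro in UTC: 07:45-15:50, 16:55-18:00 (add 2h to convert from UTC-2).
Nikolai in UTC: 07:00-09:55, 11:05-14:50, 17:15-18:55 (add 2h to convert from UTC-2).
Tomás in UTC: 07:30-08:25, 08:50-11:10, 12:30-13:10, 17:20-18:25 (subtract 3h to convert from UTC+3).
Jun in UTC: 07:55-11:45, 13:25-15:55, 17:45-18:45 (add 2h to convert from UTC-2).
Erik in UTC: 08:30-12:40, 16:05-17:40 (add 4h to convert from UTC-4).
Arjun in UTC: 08:00-08:35, 09:20-10:05, 11:15-13:40, 14:05-14:40 (add 5h to convert from UTC-5).
Hiro ∩ Nikolai: 07:45-09:55, 11:05-14:50, 17:15-18:00.
Hiro ∩ Nikolai ∩ Tomás: 07:45-08:25, 08:50-09:55, 11:05-11:10, 12:30-13:10, 17:20-18:00.
Hiro ∩ Nikolai ∩ Tomás ∩ Jun: 07:55-08:25, 08:50-09:55, 11:05-11:10, 17:45-18:00.
Hiro ∩ Nikolai ∩ Tomás ∩ Jun ∩ Erik: 08:50-09:55, 11:05-11:10.
Hiro ∩ Nikolai ∩ Tomás ∩ Jun ∩ Erik ∩ Arjun: 09:20-09:55.

09:20-09:55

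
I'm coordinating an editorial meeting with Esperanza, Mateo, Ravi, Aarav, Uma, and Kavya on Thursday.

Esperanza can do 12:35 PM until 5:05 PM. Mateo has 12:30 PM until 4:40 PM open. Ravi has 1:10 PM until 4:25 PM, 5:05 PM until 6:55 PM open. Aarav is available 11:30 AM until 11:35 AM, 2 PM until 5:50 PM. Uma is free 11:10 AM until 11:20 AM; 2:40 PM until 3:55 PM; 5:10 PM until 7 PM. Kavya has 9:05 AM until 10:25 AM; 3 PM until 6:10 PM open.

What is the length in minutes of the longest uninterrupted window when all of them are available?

Esperanza ∩ Mateo: 12:35-16:40.
Esperanza ∩ Mateo ∩ Ravi: 13:10-16:25.
Esperanza ∩ Mateo ∩ Ravi ∩ Aarav: 14:00-16:25.
Esperanza ∩ Mateo ∩ Ravi ∩ Aarav ∩ Uma: 14:40-15:55.
Esperanza ∩ Mateo ∩ Ravi ∩ Aarav ∩ Uma ∩ Kavya: 15:00-15:55.
The longest is 15:00-15:55 at 55 minutes.

55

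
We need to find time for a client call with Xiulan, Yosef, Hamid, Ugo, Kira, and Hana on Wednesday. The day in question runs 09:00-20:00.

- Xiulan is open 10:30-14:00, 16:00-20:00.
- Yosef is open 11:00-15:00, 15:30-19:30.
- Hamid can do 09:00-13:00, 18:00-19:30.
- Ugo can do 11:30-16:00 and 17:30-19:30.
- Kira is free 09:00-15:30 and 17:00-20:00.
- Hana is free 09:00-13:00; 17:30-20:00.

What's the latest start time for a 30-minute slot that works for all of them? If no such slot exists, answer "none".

Xiulan ∩ Yosef: 11:00-14:00, 16:00-19:30.
Xiulan ∩ Yosef ∩ Hamid: 11:00-13:00, 18:00-19:30.
Xiulan ∩ Yosef ∩ Hamid ∩ Ugo: 11:30-13:00, 18:00-19:30.
Xiulan ∩ Yosef ∩ Hamid ∩ Ugo ∩ Kira: 11:30-13:00, 18:00-19:30.
Xiulan ∩ Yosef ∩ Hamid ∩ Ugo ∩ Kira ∩ Hana: 11:30-13:00, 18:00-19:30.
The last common window of at least 30 minutes is 18:00-19:30; a 30-minute meeting can start as late as 19:00 and still end by 19:30.

19:00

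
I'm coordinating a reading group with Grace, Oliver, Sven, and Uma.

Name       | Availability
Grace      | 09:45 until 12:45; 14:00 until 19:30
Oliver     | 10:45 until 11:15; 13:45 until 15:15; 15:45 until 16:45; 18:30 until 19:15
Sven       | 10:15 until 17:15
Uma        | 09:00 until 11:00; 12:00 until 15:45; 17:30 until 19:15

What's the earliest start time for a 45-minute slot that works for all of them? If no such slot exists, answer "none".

14:00

Grace ∩ Oliver: 10:45-11:15, 14:00-15:15, 15:45-16:45, 18:30-19:15.
Grace ∩ Oliver ∩ Sven: 10:45-11:15, 14:00-15:15, 15:45-16:45.
Grace ∩ Oliver ∩ Sven ∩ Uma: 10:45-11:00, 14:00-15:15.
The first common window of at least 45 minutes is 14:00-15:15, so the earliest start is 14:00.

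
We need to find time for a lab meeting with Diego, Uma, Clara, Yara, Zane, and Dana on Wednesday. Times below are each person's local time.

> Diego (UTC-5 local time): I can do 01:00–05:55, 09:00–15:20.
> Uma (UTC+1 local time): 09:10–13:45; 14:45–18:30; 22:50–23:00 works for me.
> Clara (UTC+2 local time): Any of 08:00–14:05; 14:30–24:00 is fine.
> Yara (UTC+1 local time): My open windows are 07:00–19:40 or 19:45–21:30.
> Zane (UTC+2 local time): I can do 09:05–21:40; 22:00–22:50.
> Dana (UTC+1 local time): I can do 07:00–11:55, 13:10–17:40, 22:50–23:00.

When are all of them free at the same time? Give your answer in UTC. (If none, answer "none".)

Diego in UTC: 06:00-10:55, 14:00-20:20 (add 5h to convert from UTC-5).
Uma in UTC: 08:10-12:45, 13:45-17:30, 21:50-22:00 (subtract 1h to convert from UTC+1).
Clara in UTC: 06:00-12:05, 12:30-22:00 (subtract 2h to convert from UTC+2).
Yara in UTC: 06:00-18:40, 18:45-20:30 (subtract 1h to convert from UTC+1).
Zane in UTC: 07:05-19:40, 20:00-20:50 (subtract 2h to convert from UTC+2).
Dana in UTC: 06:00-10:55, 12:10-16:40, 21:50-22:00 (subtract 1h to convert from UTC+1).
Diego ∩ Uma: 08:10-10:55, 14:00-17:30.
Diego ∩ Uma ∩ Clara: 08:10-10:55, 14:00-17:30.
Diego ∩ Uma ∩ Clara ∩ Yara: 08:10-10:55, 14:00-17:30.
Diego ∩ Uma ∩ Clara ∩ Yara ∩ Zane: 08:10-10:55, 14:00-17:30.
Diego ∩ Uma ∩ Clara ∩ Yara ∩ Zane ∩ Dana: 08:10-10:55, 14:00-16:40.

08:10-10:55, 14:00-16:40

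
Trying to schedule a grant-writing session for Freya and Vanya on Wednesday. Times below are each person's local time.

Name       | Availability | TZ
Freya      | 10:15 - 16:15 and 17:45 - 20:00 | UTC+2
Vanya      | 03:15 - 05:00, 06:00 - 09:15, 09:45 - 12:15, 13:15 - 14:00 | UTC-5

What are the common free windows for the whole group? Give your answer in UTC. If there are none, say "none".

08:15-10:00, 11:00-14:15, 15:45-17:15

Freya in UTC: 08:15-14:15, 15:45-18:00 (subtract 2h to convert from UTC+2).
Vanya in UTC: 08:15-10:00, 11:00-14:15, 14:45-17:15, 18:15-19:00 (add 5h to convert from UTC-5).
Freya ∩ Vanya: 08:15-10:00, 11:00-14:15, 15:45-17:15.
Those are the intersection windows.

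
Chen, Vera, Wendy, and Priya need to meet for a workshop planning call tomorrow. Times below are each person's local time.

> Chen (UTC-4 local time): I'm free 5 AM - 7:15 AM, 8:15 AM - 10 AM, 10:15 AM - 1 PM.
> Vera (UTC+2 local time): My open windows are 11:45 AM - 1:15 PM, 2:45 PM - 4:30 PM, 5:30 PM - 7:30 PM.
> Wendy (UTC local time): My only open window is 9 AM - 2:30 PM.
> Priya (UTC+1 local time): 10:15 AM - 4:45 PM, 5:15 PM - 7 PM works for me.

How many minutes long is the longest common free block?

Chen in UTC: 09:00-11:15, 12:15-14:00, 14:15-17:00 (add 4h to convert from UTC-4).
Vera in UTC: 09:45-11:15, 12:45-14:30, 15:30-17:30 (subtract 2h to convert from UTC+2).
Wendy in UTC: 09:00-14:30.
Priya in UTC: 09:15-15:45, 16:15-18:00 (subtract 1h to convert from UTC+1).
Chen ∩ Vera: 09:45-11:15, 12:45-14:00, 14:15-14:30, 15:30-17:00.
Chen ∩ Vera ∩ Wendy: 09:45-11:15, 12:45-14:00, 14:15-14:30.
Chen ∩ Vera ∩ Wendy ∩ Priya: 09:45-11:15, 12:45-14:00, 14:15-14:30.
So the common availability across everyone is 09:45-11:15, 12:45-14:00, 14:15-14:30.
The longest is 09:45-11:15 at 90 minutes.

90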